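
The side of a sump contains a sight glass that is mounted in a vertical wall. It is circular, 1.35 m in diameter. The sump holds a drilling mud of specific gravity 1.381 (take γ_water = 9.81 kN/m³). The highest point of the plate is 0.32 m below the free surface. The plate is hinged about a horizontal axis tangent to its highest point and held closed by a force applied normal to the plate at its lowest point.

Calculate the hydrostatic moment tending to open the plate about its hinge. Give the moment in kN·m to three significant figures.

γ = 1.381 × 9.81 = 13.54761 kN/m³.
The centroid is at the centre, 0.675 m below the top of the plate, so the centroid depth is h_c = 0.32 + 0.675 = 0.995 m.
A = π(0.675)² = 1.43139 m².
Resultant F = γ·h_c·A = 13.54761 × 0.995 × 1.43139 = 19.295 kN.
I_c = πr⁴/4 = π × 0.675⁴/4 = 0.163044 m⁴.
Centre of pressure: y_p = y_c + I_c/(y_c·A) = 0.995 + 0.163044/(0.995 × 1.43139) = 0.995 + 0.114478 = 1.10948 m along the plane.
The resultant acts 0.675 + 0.114478 = 0.789478 m (along the plate) below the hinge at the top edge, so the moment about the hinge is M = F × 0.789478 = 19.295 × 0.789478 = 15.233 kN·m.

M ≈ 15.2 kN·m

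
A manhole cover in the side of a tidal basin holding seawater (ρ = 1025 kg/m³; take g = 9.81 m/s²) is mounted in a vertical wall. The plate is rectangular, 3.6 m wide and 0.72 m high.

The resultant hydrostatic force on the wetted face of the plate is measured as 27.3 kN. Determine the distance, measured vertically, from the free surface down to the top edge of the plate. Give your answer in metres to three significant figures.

d_top ≈ 0.687 m

γ = ρg = 1025 × 9.81 / 1000 = 10.05525 kN/m³.
A = 3.6 × 0.72 = 2.592 m².
From F = γ·h_c·A, the centroid depth is h_c = 27.3/(10.05525 × 2.592) = 1.04745 m.
The centroid lies 0.72/2 = 0.36 m below the top edge, so the top edge sits at h_top = 1.04745 − 0.36 = 0.68745 m below the surface.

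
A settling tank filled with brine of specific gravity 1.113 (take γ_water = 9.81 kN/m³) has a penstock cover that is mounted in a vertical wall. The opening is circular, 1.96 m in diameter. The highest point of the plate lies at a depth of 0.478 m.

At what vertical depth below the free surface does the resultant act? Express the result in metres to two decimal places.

h_p = 1.62 m

γ = 1.113 × 9.81 = 10.91853 kN/m³.
The centroid is at the centre, 0.98 m below the top of the plate, so the centroid depth is h_c = 0.478 + 0.98 = 1.458 m.
A = π(0.98)² = 3.01719 m².
Resultant F = γ·h_c·A = 10.91853 × 1.458 × 3.01719 = 48.0313 kN.
I_c = πr⁴/4 = π × 0.98⁴/4 = 0.724426 m⁴.
Centre of pressure: y_p = y_c + I_c/(y_c·A) = 1.458 + 0.724426/(1.458 × 3.01719) = 1.458 + 0.164677 = 1.62268 m along the plane.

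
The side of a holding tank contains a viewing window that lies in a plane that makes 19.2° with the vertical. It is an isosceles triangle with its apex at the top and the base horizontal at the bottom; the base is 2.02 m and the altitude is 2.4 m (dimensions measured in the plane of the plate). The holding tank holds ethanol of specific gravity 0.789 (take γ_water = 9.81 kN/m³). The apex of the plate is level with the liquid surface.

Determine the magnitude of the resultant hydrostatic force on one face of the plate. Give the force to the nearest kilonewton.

γ = 0.789 × 9.81 = 7.74009 kN/m³.
The plate makes 19.2° with the vertical, i.e. θ = 90° − 19.2° = 70.8° to the horizontal. Measuring y along the incline from the free-surface line, vertical depth h = y·sinθ with sinθ = 0.944376.
With the apex up, the centroid sits 2h/3 = 2 × 2.4/3 = 1.6 m below the apex, so y_c = 1.6 m and h_c = 1.6 × 0.944376 = 1.511 m.
A = ½ × 2.02 × 2.4 = 2.424 m².
Resultant F = γ·h_c·A = 7.74009 × 1.511 × 2.424 = 28.3493 kN.

F ≈ 28 kN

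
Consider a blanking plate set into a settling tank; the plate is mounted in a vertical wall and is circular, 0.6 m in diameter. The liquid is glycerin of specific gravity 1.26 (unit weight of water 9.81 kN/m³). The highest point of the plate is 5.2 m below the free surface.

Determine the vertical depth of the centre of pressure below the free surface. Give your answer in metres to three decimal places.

h_p = 5.504 m

γ = 1.26 × 9.81 = 12.3606 kN/m³.
The centroid is at the centre, 0.3 m below the top of the plate, so the centroid depth is h_c = 5.2 + 0.3 = 5.5 m.
A = π(0.3)² = 0.282743 m².
Resultant F = γ·h_c·A = 12.3606 × 5.5 × 0.282743 = 19.2218 kN.
I_c = πr⁴/4 = π × 0.3⁴/4 = 0.00636173 m⁴.
Centre of pressure: y_p = y_c + I_c/(y_c·A) = 5.5 + 0.00636173/(5.5 × 0.282743) = 5.5 + 0.00409092 = 5.50409 m along the plane.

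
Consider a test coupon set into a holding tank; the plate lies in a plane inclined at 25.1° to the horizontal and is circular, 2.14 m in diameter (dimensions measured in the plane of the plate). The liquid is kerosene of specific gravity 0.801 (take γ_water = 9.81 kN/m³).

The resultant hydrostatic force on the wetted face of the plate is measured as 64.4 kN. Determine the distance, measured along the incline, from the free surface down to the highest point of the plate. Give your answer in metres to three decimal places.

y_top ≈ 4.302 m

γ = 0.801 × 9.81 = 7.85781 kN/m³.
A = π(1.07)² = 3.59681 m².
From F = γ·h_c·A, the centroid depth is h_c = 64.4/(7.85781 × 3.59681) = 2.27859 m.
Let θ = 25.1° be the plate's angle to the horizontal; measure y along the incline from where the plane meets the free surface. Vertical depth h = y·sinθ with sinθ = 0.424199.
Along the incline, y_c = h_c/sinθ = 2.27859/0.424199 = 5.37151 m.
The centroid is at the centre, 1.07 m below the top of the plate, so the highest point sits at y_top = 5.37151 − 1.07 = 4.30151 m along the incline.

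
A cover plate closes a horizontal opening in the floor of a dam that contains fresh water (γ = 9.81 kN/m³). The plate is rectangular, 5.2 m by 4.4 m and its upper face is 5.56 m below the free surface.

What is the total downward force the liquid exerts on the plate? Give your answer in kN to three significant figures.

γ = 9.81 kN/m³.
The plate is horizontal, so pressure is uniform at p = γ·h = 9.81 × 5.56 = 54.5436 kN/m².
A = 5.2 × 4.4 = 22.88 m².
F = p·A = 54.5436 × 22.88 = 1247.96 kN.

F ≈ 1250 kN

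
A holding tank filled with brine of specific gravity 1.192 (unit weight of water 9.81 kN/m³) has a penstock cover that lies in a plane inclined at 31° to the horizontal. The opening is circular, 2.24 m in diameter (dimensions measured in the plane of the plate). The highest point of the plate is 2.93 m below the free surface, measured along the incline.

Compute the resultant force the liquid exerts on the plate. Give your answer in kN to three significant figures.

F ≈ 96.1 kN

γ = 1.192 × 9.81 = 11.69352 kN/m³.
Let θ = 31° be the plate's angle to the horizontal; measure y along the incline from where the plane meets the free surface. Vertical depth h = y·sinθ with sinθ = 0.515038.
The centroid is at the centre, 1.12 m below the top of the plate, so y_c = 2.93 + 1.12 = 4.05 m and h_c = 4.05 × 0.515038 = 2.0859 m.
A = π(1.12)² = 3.94081 m².
Resultant F = γ·h_c·A = 11.69352 × 2.0859 × 3.94081 = 96.1223 kN.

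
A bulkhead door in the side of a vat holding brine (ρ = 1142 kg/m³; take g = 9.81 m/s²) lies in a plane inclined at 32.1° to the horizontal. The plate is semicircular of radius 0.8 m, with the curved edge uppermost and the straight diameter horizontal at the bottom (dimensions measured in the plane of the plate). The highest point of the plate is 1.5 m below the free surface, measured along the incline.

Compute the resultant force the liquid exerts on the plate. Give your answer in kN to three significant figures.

F ≈ 11.7 kN

γ = ρg = 1142 × 9.81 / 1000 = 11.20302 kN/m³.
Let θ = 32.1° be the plate's angle to the horizontal; measure y along the incline from where the plane meets the free surface. Vertical depth h = y·sinθ with sinθ = 0.531399.
The centroid lies 4r/(3π) = 0.339531 m above the diameter, so r − 4r/(3π) = 0.8 − 0.339531 = 0.460469 m below the topmost point, so y_c = 1.5 + 0.460469 = 1.96047 m and h_c = 1.96047 × 0.531399 = 1.04179 m.
A = πr²/2 = π × 0.8²/2 = 1.00531 m².
Resultant F = γ·h_c·A = 11.20302 × 1.04179 × 1.00531 = 11.7332 kN.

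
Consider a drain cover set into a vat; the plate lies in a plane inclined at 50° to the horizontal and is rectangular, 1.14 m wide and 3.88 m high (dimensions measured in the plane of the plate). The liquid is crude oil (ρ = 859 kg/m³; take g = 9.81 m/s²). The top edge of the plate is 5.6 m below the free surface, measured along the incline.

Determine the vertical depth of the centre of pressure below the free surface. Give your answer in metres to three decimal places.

h_p = 5.903 m

γ = ρg = 859 × 9.81 / 1000 = 8.42679 kN/m³.
Let θ = 50° be the plate's angle to the horizontal; measure y along the incline from where the plane meets the free surface. Vertical depth h = y·sinθ with sinθ = 0.766044.
The centroid lies 3.88/2 = 1.94 m below the top edge, so y_c = 5.6 + 1.94 = 7.54 m and h_c = 7.54 × 0.766044 = 5.77597 m.
A = 1.14 × 3.88 = 4.4232 m².
Resultant F = γ·h_c·A = 8.42679 × 5.77597 × 4.4232 = 215.29 kN.
I_c = b·h³/12 = 1.14 × 3.88³/12 = 5.54905 m⁴.
Centre of pressure: y_p = y_c + I_c/(y_c·A) = 7.54 + 5.54905/(7.54 × 4.4232) = 7.54 + 0.166384 = 7.70638 m along the plane.
Vertically, h_p = y_p·sinθ = 7.70638 × 0.766044 = 5.90343 m.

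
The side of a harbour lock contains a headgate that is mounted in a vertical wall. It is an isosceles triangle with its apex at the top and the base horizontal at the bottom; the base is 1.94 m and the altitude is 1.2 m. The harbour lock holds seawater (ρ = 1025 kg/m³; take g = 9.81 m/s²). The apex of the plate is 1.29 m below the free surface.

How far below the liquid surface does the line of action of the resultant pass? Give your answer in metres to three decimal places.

h_p = 2.128 m

γ = ρg = 1025 × 9.81 / 1000 = 10.05525 kN/m³.
With the apex up, the centroid sits 2h/3 = 2 × 1.2/3 = 0.8 m below the apex, so the centroid depth is h_c = 1.29 + 0.8 = 2.09 m.
A = ½ × 1.94 × 1.2 = 1.164 m².
Resultant F = γ·h_c·A = 10.05525 × 2.09 × 1.164 = 24.462 kN.
I_c = b·h³/36 = 1.94 × 1.2³/36 = 0.09312 m⁴.
Centre of pressure: y_p = y_c + I_c/(y_c·A) = 2.09 + 0.09312/(2.09 × 1.164) = 2.09 + 0.0382775 = 2.12828 m along the plane.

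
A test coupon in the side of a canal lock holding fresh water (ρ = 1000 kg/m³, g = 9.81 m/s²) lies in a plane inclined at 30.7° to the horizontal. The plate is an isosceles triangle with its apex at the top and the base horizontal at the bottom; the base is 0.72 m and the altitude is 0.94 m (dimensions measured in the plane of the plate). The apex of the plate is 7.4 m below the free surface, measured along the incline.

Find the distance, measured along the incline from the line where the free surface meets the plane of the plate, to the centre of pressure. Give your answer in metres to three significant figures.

y_p = 8.03 m

γ = ρg = 1000 × 9.81 = 9810 N/m³ = 9.81 kN/m³.
Let θ = 30.7° be the plate's angle to the horizontal; measure y along the incline from where the plane meets the free surface. Vertical depth h = y·sinθ with sinθ = 0.510543.
With the apex up, the centroid sits 2h/3 = 2 × 0.94/3 = 0.626667 m below the apex, so y_c = 7.4 + 0.626667 = 8.02667 m and h_c = 8.02667 × 0.510543 = 4.09796 m.
A = ½ × 0.72 × 0.94 = 0.3384 m².
Resultant F = γ·h_c·A = 9.81 × 4.09796 × 0.3384 = 13.604 kN.
I_c = b·h³/36 = 0.72 × 0.94³/36 = 0.0166117 m⁴.
Centre of pressure: y_p = y_c + I_c/(y_c·A) = 8.02667 + 0.0166117/(8.02667 × 0.3384) = 8.02667 + 0.00611573 = 8.03279 m along the plane.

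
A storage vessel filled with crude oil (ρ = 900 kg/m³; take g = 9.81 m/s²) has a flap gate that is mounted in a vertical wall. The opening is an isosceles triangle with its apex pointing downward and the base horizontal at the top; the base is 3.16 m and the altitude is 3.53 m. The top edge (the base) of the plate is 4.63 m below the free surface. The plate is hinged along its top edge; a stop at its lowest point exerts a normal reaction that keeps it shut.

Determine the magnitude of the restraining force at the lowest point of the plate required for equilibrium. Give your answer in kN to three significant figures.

P ≈ 105 kN

γ = ρg = 900 × 9.81 / 1000 = 8.829 kN/m³.
With the apex down, the centroid sits h/3 = 3.53/3 = 1.17667 m below the base (the top edge), so the centroid depth is h_c = 4.63 + 1.17667 = 5.80667 m.
A = ½ × 3.16 × 3.53 = 5.5774 m².
Resultant F = γ·h_c·A = 8.829 × 5.80667 × 5.5774 = 285.937 kN.
I_c = b·h³/36 = 3.16 × 3.53³/36 = 3.86108 m⁴.
Centre of pressure: y_p = y_c + I_c/(y_c·A) = 5.80667 + 3.86108/(5.80667 × 5.5774) = 5.80667 + 0.11922 = 5.92589 m along the plane.
The resultant acts 1.17667 + 0.11922 = 1.29589 m (along the plate) below the hinge at the top edge, so the moment about the hinge is M = F × 1.29589 = 285.937 × 1.29589 = 370.543 kN·m.
A normal force at the bottom, 3.53 m from the hinge, must supply this moment: P = 370.543/3.53 = 104.97 kN.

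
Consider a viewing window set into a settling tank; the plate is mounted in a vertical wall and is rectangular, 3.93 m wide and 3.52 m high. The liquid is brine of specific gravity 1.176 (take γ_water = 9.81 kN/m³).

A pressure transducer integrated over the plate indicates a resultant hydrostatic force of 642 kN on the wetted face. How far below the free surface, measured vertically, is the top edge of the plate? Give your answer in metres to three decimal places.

γ = 1.176 × 9.81 = 11.53656 kN/m³.
A = 3.93 × 3.52 = 13.8336 m².
From F = γ·h_c·A, the centroid depth is h_c = 642/(11.53656 × 13.8336) = 4.02275 m.
The centroid lies 3.52/2 = 1.76 m below the top edge, so the top edge sits at h_top = 4.02275 − 1.76 = 2.26275 m below the surface.

d_top ≈ 2.263 m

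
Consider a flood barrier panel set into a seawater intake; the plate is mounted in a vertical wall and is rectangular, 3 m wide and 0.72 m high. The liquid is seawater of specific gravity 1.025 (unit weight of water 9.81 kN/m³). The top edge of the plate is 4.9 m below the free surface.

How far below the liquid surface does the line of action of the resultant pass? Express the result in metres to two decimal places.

γ = 1.025 × 9.81 = 10.05525 kN/m³.
The centroid lies 0.72/2 = 0.36 m below the top edge, so the centroid depth is h_c = 4.9 + 0.36 = 5.26 m.
A = 3 × 0.72 = 2.16 m².
Resultant F = γ·h_c·A = 10.05525 × 5.26 × 2.16 = 114.244 kN.
I_c = b·h³/12 = 3 × 0.72³/12 = 0.093312 m⁴.
Centre of pressure: y_p = y_c + I_c/(y_c·A) = 5.26 + 0.093312/(5.26 × 2.16) = 5.26 + 0.00821293 = 5.26821 m along the plane.

h_p = 5.27 m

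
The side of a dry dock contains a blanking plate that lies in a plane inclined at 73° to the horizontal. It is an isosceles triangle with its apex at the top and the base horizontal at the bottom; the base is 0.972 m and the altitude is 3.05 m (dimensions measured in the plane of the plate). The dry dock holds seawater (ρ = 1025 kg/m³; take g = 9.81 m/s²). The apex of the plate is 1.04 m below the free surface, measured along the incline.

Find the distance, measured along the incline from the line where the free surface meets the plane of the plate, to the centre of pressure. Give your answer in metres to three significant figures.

γ = ρg = 1025 × 9.81 / 1000 = 10.05525 kN/m³.
Let θ = 73° be the plate's angle to the horizontal; measure y along the incline from where the plane meets the free surface. Vertical depth h = y·sinθ with sinθ = 0.956305.
With the apex up, the centroid sits 2h/3 = 2 × 3.05/3 = 2.03333 m below the apex, so y_c = 1.04 + 2.03333 = 3.07333 m and h_c = 3.07333 × 0.956305 = 2.93904 m.
A = ½ × 0.972 × 3.05 = 1.4823 m².
Resultant F = γ·h_c·A = 10.05525 × 2.93904 × 1.4823 = 43.8061 kN.
I_c = b·h³/36 = 0.972 × 3.05³/36 = 0.766061 m⁴.
Centre of pressure: y_p = y_c + I_c/(y_c·A) = 3.07333 + 0.766061/(3.07333 × 1.4823) = 3.07333 + 0.168158 = 3.24149 m along the plane.

y_p = 3.24 m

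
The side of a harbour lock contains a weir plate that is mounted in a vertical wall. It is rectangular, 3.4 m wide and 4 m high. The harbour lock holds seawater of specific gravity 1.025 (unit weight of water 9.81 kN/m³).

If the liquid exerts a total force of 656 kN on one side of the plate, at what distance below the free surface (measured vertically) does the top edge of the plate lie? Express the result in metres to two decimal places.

γ = 1.025 × 9.81 = 10.05525 kN/m³.
A = 3.4 × 4 = 13.6 m².
From F = γ·h_c·A, the centroid depth is h_c = 656/(10.05525 × 13.6) = 4.79703 m.
The centroid lies 4/2 = 2 m below the top edge, so the top edge sits at h_top = 4.79703 − 2 = 2.79703 m below the surface.

d_top ≈ 2.80 m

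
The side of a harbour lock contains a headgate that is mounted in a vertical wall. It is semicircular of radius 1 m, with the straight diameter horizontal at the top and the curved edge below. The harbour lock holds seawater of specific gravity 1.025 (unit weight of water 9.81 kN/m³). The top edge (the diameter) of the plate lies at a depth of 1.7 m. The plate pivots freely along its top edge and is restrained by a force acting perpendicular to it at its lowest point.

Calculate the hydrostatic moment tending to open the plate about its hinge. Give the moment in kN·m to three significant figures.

M ≈ 15.3 kN·m

γ = 1.025 × 9.81 = 10.05525 kN/m³.
The centroid of a semicircle lies 4r/(3π) = 0.424413 m from the diameter, here below the top edge, so the centroid depth is h_c = 1.7 + 0.424413 = 2.12441 m.
A = πr²/2 = π × 1²/2 = 1.5708 m².
Resultant F = γ·h_c·A = 10.05525 × 2.12441 × 1.5708 = 33.5546 kN.
I_c = (π/8 − 8/(9π))·r⁴ = 0.109757 × 1⁴ = 0.109757 m⁴.
Centre of pressure: y_p = y_c + I_c/(y_c·A) = 2.12441 + 0.109757/(2.12441 × 1.5708) = 2.12441 + 0.0328907 = 2.1573 m along the plane.
The resultant acts 0.424413 + 0.0328907 = 0.457304 m (along the plate) below the hinge at the top edge, so the moment about the hinge is M = F × 0.457304 = 33.5546 × 0.457304 = 15.3447 kN·m.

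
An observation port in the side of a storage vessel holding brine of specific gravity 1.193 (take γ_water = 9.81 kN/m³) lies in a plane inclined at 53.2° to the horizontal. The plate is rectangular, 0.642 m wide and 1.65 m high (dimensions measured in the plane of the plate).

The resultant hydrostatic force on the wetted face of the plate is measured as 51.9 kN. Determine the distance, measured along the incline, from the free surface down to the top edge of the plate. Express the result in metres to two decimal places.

γ = 1.193 × 9.81 = 11.70333 kN/m³.
A = 0.642 × 1.65 = 1.0593 m².
From F = γ·h_c·A, the centroid depth is h_c = 51.9/(11.70333 × 1.0593) = 4.18638 m.
Let θ = 53.2° be the plate's angle to the horizontal; measure y along the incline from where the plane meets the free surface. Vertical depth h = y·sinθ with sinθ = 0.800731.
Along the incline, y_c = h_c/sinθ = 4.18638/0.800731 = 5.2282 m.
The centroid lies 1.65/2 = 0.825 m below the top edge, so the top edge sits at y_top = 5.2282 − 0.825 = 4.4032 m along the incline.

y_top ≈ 4.40 m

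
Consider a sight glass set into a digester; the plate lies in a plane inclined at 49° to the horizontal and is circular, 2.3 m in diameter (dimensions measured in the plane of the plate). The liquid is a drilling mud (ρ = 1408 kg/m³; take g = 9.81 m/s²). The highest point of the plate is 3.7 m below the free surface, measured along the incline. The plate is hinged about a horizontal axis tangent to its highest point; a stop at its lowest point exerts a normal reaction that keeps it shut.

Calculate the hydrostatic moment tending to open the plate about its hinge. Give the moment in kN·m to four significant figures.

γ = ρg = 1408 × 9.81 / 1000 = 13.81248 kN/m³.
Let θ = 49° be the plate's angle to the horizontal; measure y along the incline from where the plane meets the free surface. Vertical depth h = y·sinθ with sinθ = 0.754710.
The centroid is at the centre, 1.15 m below the top of the plate, so y_c = 3.7 + 1.15 = 4.85 m and h_c = 4.85 × 0.754710 = 3.66034 m.
A = π(1.15)² = 4.15476 m².
Resultant F = γ·h_c·A = 13.81248 × 3.66034 × 4.15476 = 210.058 kN.
I_c = πr⁴/4 = π × 1.15⁴/4 = 1.37367 m⁴.
Centre of pressure: y_p = y_c + I_c/(y_c·A) = 4.85 + 1.37367/(4.85 × 4.15476) = 4.85 + 0.0681702 = 4.91817 m along the plane.
The resultant acts 1.15 + 0.0681702 = 1.21817 m (along the plate) below the hinge at the top edge, so the moment about the hinge is M = F × 1.21817 = 210.058 × 1.21817 = 255.886 kN·m.

M ≈ 255.9 kN·m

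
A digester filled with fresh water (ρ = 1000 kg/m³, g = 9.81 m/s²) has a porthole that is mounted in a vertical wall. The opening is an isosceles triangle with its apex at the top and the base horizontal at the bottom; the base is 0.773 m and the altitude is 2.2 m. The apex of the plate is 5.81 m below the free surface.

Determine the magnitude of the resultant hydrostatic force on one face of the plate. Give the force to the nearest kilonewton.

F ≈ 61 kN

γ = ρg = 1000 × 9.81 = 9810 N/m³ = 9.81 kN/m³.
With the apex up, the centroid sits 2h/3 = 2 × 2.2/3 = 1.46667 m below the apex, so the centroid depth is h_c = 5.81 + 1.46667 = 7.27667 m.
A = ½ × 0.773 × 2.2 = 0.8503 m².
Resultant F = γ·h_c·A = 9.81 × 7.27667 × 0.8503 = 60.6979 kN.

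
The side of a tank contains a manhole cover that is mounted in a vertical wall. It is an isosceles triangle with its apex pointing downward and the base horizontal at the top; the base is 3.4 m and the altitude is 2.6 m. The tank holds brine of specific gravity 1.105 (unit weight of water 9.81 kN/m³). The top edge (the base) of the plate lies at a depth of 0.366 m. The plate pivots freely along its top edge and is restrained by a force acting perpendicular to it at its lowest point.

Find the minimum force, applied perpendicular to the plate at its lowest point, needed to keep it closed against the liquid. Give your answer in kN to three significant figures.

P ≈ 26.6 kN

γ = 1.105 × 9.81 = 10.84005 kN/m³.
With the apex down, the centroid sits h/3 = 2.6/3 = 0.866667 m below the base (the top edge), so the centroid depth is h_c = 0.366 + 0.866667 = 1.23267 m.
A = ½ × 3.4 × 2.6 = 4.42 m².
Resultant F = γ·h_c·A = 10.84005 × 1.23267 × 4.42 = 59.0609 kN.
I_c = b·h³/36 = 3.4 × 2.6³/36 = 1.65996 m⁴.
Centre of pressure: y_p = y_c + I_c/(y_c·A) = 1.23267 + 1.65996/(1.23267 × 4.42) = 1.23267 + 0.304669 = 1.53734 m along the plane.
The resultant acts 0.866667 + 0.304669 = 1.17134 m (along the plate) below the hinge at the top edge, so the moment about the hinge is M = F × 1.17134 = 59.0609 × 1.17134 = 69.1804 kN·m.
A normal force at the bottom, 2.6 m from the hinge, must supply this moment: P = 69.1804/2.6 = 26.6078 kN.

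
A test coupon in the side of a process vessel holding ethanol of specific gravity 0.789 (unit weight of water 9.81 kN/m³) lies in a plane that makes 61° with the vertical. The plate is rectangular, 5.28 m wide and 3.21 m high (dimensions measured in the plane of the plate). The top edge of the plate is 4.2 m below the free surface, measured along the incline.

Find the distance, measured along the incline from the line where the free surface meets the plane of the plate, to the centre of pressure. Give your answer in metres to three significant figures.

γ = 0.789 × 9.81 = 7.74009 kN/m³.
The plate makes 61° with the vertical, i.e. θ = 90° − 61° = 29° to the horizontal. Measuring y along the incline from the free-surface line, vertical depth h = y·sinθ with sinθ = 0.484810.
The centroid lies 3.21/2 = 1.605 m below the top edge, so y_c = 4.2 + 1.605 = 5.805 m and h_c = 5.805 × 0.484810 = 2.81432 m.
A = 5.28 × 3.21 = 16.9488 m².
Resultant F = γ·h_c·A = 7.74009 × 2.81432 × 16.9488 = 369.197 kN.
I_c = b·h³/12 = 5.28 × 3.21³/12 = 14.5535 m⁴.
Centre of pressure: y_p = y_c + I_c/(y_c·A) = 5.805 + 14.5535/(5.805 × 16.9488) = 5.805 + 0.14792 = 5.95292 m along the plane.

y_p = 5.95 m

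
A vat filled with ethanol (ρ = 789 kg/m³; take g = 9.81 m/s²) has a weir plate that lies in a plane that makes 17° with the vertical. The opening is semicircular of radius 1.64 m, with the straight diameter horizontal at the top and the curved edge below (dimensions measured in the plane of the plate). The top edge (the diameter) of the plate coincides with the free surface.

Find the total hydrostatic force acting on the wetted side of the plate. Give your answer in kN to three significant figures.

F ≈ 21.8 kN

γ = ρg = 789 × 9.81 / 1000 = 7.74009 kN/m³.
The plate makes 17° with the vertical, i.e. θ = 90° − 17° = 73° to the horizontal. Measuring y along the incline from the free-surface line, vertical depth h = y·sinθ with sinθ = 0.956305.
The centroid of a semicircle lies 4r/(3π) = 0.696038 m from the diameter, here below the top edge, so y_c = 0.696038 m and h_c = 0.696038 × 0.956305 = 0.665625 m.
A = πr²/2 = π × 1.64²/2 = 4.22481 m².
Resultant F = γ·h_c·A = 7.74009 × 0.665625 × 4.22481 = 21.7662 kN.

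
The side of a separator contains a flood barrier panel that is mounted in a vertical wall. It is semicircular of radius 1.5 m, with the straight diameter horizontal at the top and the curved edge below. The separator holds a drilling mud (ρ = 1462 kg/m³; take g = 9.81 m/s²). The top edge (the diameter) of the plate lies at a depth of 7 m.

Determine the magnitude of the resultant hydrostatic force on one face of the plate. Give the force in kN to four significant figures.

F ≈ 387.1 kN

γ = ρg = 1462 × 9.81 / 1000 = 14.34222 kN/m³.
The centroid of a semicircle lies 4r/(3π) = 0.63662 m from the diameter, here below the top edge, so the centroid depth is h_c = 7 + 0.63662 = 7.63662 m.
A = πr²/2 = π × 1.5²/2 = 3.53429 m².
Resultant F = γ·h_c·A = 14.34222 × 7.63662 × 3.53429 = 387.097 kN.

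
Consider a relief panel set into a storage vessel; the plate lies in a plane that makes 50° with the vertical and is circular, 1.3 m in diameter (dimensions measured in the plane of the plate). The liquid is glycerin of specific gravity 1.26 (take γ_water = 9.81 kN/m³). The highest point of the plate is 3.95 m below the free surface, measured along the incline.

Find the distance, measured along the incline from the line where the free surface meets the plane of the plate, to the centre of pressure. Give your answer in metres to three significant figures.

γ = 1.26 × 9.81 = 12.3606 kN/m³.
The plate makes 50° with the vertical, i.e. θ = 90° − 50° = 40° to the horizontal. Measuring y along the incline from the free-surface line, vertical depth h = y·sinθ with sinθ = 0.642788.
The centroid is at the centre, 0.65 m below the top of the plate, so y_c = 3.95 + 0.65 = 4.6 m and h_c = 4.6 × 0.642788 = 2.95682 m.
A = π(0.65)² = 1.32732 m².
Resultant F = γ·h_c·A = 12.3606 × 2.95682 × 1.32732 = 48.511 kN.
I_c = πr⁴/4 = π × 0.65⁴/4 = 0.140198 m⁴.
Centre of pressure: y_p = y_c + I_c/(y_c·A) = 4.6 + 0.140198/(4.6 × 1.32732) = 4.6 + 0.0229619 = 4.62296 m along the plane.

y_p = 4.62 m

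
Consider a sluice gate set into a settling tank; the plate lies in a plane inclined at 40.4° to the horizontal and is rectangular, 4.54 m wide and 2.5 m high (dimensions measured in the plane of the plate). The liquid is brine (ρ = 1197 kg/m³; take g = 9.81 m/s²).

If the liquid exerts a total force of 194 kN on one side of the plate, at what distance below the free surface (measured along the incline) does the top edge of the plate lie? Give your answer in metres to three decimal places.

γ = ρg = 1197 × 9.81 / 1000 = 11.74257 kN/m³.
A = 4.54 × 2.5 = 11.35 m².
From F = γ·h_c·A, the centroid depth is h_c = 194/(11.74257 × 11.35) = 1.4556 m.
Let θ = 40.4° be the plate's angle to the horizontal; measure y along the incline from where the plane meets the free surface. Vertical depth h = y·sinθ with sinθ = 0.648120.
Along the incline, y_c = h_c/sinθ = 1.4556/0.648120 = 2.24588 m.
The centroid lies 2.5/2 = 1.25 m below the top edge, so the top edge sits at y_top = 2.24588 − 1.25 = 0.99588 m along the incline.

y_top ≈ 0.996 m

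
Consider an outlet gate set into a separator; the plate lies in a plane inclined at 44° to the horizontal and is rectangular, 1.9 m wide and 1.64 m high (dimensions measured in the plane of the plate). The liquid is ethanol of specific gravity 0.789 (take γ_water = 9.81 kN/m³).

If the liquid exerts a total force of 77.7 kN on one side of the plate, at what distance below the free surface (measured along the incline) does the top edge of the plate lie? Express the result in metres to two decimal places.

γ = 0.789 × 9.81 = 7.74009 kN/m³.
A = 1.9 × 1.64 = 3.116 m².
From F = γ·h_c·A, the centroid depth is h_c = 77.7/(7.74009 × 3.116) = 3.22164 m.
Let θ = 44° be the plate's angle to the horizontal; measure y along the incline from where the plane meets the free surface. Vertical depth h = y·sinθ with sinθ = 0.694658.
Along the incline, y_c = h_c/sinθ = 3.22164/0.694658 = 4.63774 m.
The centroid lies 1.64/2 = 0.82 m below the top edge, so the top edge sits at y_top = 4.63774 − 0.82 = 3.81774 m along the incline.

y_top ≈ 3.82 m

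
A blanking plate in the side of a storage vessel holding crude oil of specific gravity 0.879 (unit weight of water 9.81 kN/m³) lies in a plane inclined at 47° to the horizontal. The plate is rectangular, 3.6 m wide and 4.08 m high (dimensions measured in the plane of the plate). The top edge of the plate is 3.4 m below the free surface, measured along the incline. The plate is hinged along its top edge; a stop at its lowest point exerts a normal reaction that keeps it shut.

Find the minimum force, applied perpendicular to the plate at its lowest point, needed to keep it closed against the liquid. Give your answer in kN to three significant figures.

γ = 0.879 × 9.81 = 8.62299 kN/m³.
Let θ = 47° be the plate's angle to the horizontal; measure y along the incline from where the plane meets the free surface. Vertical depth h = y·sinθ with sinθ = 0.731354.
The centroid lies 4.08/2 = 2.04 m below the top edge, so y_c = 3.4 + 2.04 = 5.44 m and h_c = 5.44 × 0.731354 = 3.97857 m.
A = 3.6 × 4.08 = 14.688 m².
Resultant F = γ·h_c·A = 8.62299 × 3.97857 × 14.688 = 503.904 kN.
I_c = b·h³/12 = 3.6 × 4.08³/12 = 20.3752 m⁴.
Centre of pressure: y_p = y_c + I_c/(y_c·A) = 5.44 + 20.3752/(5.44 × 14.688) = 5.44 + 0.255 = 5.695 m along the plane.
The resultant acts 2.04 + 0.255 = 2.295 m (along the plate) below the hinge at the top edge, so the moment about the hinge is M = F × 2.295 = 503.904 × 2.295 = 1156.46 kN·m.
A normal force at the bottom, 4.08 m from the hinge, must supply this moment: P = 1156.46/4.08 = 283.446 kN.

P ≈ 283 kN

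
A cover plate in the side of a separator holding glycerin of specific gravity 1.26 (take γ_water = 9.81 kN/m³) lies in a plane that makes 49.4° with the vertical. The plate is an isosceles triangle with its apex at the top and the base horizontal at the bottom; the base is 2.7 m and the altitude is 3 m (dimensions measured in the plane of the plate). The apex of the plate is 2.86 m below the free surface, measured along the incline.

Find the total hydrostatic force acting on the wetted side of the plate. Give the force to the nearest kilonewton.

γ = 1.26 × 9.81 = 12.3606 kN/m³.
The plate makes 49.4° with the vertical, i.e. θ = 90° − 49.4° = 40.6° to the horizontal. Measuring y along the incline from the free-surface line, vertical depth h = y·sinθ with sinθ = 0.650774.
With the apex up, the centroid sits 2h/3 = 2 × 3/3 = 2 m below the apex, so y_c = 2.86 + 2 = 4.86 m and h_c = 4.86 × 0.650774 = 3.16276 m.
A = ½ × 2.7 × 3 = 4.05 m².
Resultant F = γ·h_c·A = 12.3606 × 3.16276 × 4.05 = 158.329 kN.

F ≈ 158 kN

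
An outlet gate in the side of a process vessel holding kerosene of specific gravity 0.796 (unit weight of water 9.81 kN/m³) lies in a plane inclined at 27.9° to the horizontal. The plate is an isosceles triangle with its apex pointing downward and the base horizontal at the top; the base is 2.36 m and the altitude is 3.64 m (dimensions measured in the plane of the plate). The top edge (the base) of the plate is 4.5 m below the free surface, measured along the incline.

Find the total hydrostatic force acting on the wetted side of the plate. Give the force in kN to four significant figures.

γ = 0.796 × 9.81 = 7.80876 kN/m³.
Let θ = 27.9° be the plate's angle to the horizontal; measure y along the incline from where the plane meets the free surface. Vertical depth h = y·sinθ with sinθ = 0.467930.
With the apex down, the centroid sits h/3 = 3.64/3 = 1.21333 m below the base (the top edge), so y_c = 4.5 + 1.21333 = 5.71333 m and h_c = 5.71333 × 0.467930 = 2.67344 m.
A = ½ × 2.36 × 3.64 = 4.2952 m².
Resultant F = γ·h_c·A = 7.80876 × 2.67344 × 4.2952 = 89.6677 kN.

F ≈ 89.67 kN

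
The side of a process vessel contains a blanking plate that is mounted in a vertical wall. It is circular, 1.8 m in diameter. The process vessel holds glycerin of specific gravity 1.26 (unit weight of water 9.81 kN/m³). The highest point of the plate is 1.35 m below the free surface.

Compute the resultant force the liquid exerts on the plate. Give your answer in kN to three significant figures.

γ = 1.26 × 9.81 = 12.3606 kN/m³.
The centroid is at the centre, 0.9 m below the top of the plate, so the centroid depth is h_c = 1.35 + 0.9 = 2.25 m.
A = π(0.9)² = 2.54469 m².
Resultant F = γ·h_c·A = 12.3606 × 2.25 × 2.54469 = 70.7713 kN.

F ≈ 70.8 kN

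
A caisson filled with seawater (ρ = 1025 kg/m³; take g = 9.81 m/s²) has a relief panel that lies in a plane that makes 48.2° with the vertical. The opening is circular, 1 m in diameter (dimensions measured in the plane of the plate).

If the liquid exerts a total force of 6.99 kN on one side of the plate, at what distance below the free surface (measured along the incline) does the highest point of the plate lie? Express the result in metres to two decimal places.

y_top ≈ 0.83 m

γ = ρg = 1025 × 9.81 / 1000 = 10.05525 kN/m³.
A = π(0.5)² = 0.785398 m².
From F = γ·h_c·A, the centroid depth is h_c = 6.99/(10.05525 × 0.785398) = 0.885104 m.
The plate makes 48.2° with the vertical, i.e. θ = 90° − 48.2° = 41.8° to the horizontal. Measuring y along the incline from the free-surface line, vertical depth h = y·sinθ with sinθ = 0.666532.
Along the incline, y_c = h_c/sinθ = 0.885104/0.666532 = 1.32792 m.
The centroid is at the centre, 0.5 m below the top of the plate, so the highest point sits at y_top = 1.32792 − 0.5 = 0.82792 m along the incline.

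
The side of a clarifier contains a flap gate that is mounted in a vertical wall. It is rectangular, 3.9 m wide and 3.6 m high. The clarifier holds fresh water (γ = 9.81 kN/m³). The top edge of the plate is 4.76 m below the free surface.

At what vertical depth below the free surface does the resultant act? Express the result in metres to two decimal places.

h_p = 6.72 m

γ = 9.81 kN/m³.
The centroid lies 3.6/2 = 1.8 m below the top edge, so the centroid depth is h_c = 4.76 + 1.8 = 6.56 m.
A = 3.9 × 3.6 = 14.04 m².
Resultant F = γ·h_c·A = 9.81 × 6.56 × 14.04 = 903.525 kN.
I_c = b·h³/12 = 3.9 × 3.6³/12 = 15.1632 m⁴.
Centre of pressure: y_p = y_c + I_c/(y_c·A) = 6.56 + 15.1632/(6.56 × 14.04) = 6.56 + 0.164634 = 6.72463 m along the plane.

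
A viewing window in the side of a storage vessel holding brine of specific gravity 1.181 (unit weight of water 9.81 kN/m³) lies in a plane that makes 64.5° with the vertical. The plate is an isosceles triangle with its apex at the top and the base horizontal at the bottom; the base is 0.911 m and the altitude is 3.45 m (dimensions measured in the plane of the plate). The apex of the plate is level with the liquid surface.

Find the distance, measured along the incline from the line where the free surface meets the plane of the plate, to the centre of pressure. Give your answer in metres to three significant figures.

γ = 1.181 × 9.81 = 11.58561 kN/m³.
The plate makes 64.5° with the vertical, i.e. θ = 90° − 64.5° = 25.5° to the horizontal. Measuring y along the incline from the free-surface line, vertical depth h = y·sinθ with sinθ = 0.430511.
With the apex up, the centroid sits 2h/3 = 2 × 3.45/3 = 2.3 m below the apex, so y_c = 2.3 m and h_c = 2.3 × 0.430511 = 0.990175 m.
A = ½ × 0.911 × 3.45 = 1.57148 m².
Resultant F = γ·h_c·A = 11.58561 × 0.990175 × 1.57148 = 18.0277 kN.
I_c = b·h³/36 = 0.911 × 3.45³/36 = 1.03914 m⁴.
Centre of pressure: y_p = y_c + I_c/(y_c·A) = 2.3 + 1.03914/(2.3 × 1.57148) = 2.3 + 0.2875 = 2.5875 m along the plane.

y_p = 2.59 m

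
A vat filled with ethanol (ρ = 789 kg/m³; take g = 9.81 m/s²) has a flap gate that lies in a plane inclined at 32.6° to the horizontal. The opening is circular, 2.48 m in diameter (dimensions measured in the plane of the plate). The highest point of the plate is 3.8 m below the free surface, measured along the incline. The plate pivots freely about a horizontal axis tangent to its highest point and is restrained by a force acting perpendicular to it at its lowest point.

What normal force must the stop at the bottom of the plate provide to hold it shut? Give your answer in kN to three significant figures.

γ = ρg = 789 × 9.81 / 1000 = 7.74009 kN/m³.
Let θ = 32.6° be the plate's angle to the horizontal; measure y along the incline from where the plane meets the free surface. Vertical depth h = y·sinθ with sinθ = 0.538771.
The centroid is at the centre, 1.24 m below the top of the plate, so y_c = 3.8 + 1.24 = 5.04 m and h_c = 5.04 × 0.538771 = 2.71541 m.
A = π(1.24)² = 4.83051 m².
Resultant F = γ·h_c·A = 7.74009 × 2.71541 × 4.83051 = 101.525 kN.
I_c = πr⁴/4 = π × 1.24⁴/4 = 1.85685 m⁴.
Centre of pressure: y_p = y_c + I_c/(y_c·A) = 5.04 + 1.85685/(5.04 × 4.83051) = 5.04 + 0.0762699 = 5.11627 m along the plane.
The resultant acts 1.24 + 0.0762699 = 1.31627 m (along the plate) below the hinge at the top edge, so the moment about the hinge is M = F × 1.31627 = 101.525 × 1.31627 = 133.634 kN·m.
A normal force at the bottom, 2.48 m from the hinge, must supply this moment: P = 133.634/2.48 = 53.8847 kN.

P ≈ 53.9 kN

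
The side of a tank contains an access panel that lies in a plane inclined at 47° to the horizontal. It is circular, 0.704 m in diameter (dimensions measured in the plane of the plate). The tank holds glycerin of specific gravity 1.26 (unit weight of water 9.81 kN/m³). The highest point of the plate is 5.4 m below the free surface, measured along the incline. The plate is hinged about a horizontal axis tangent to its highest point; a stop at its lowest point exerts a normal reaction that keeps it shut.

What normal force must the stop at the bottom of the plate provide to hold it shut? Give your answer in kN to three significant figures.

γ = 1.26 × 9.81 = 12.3606 kN/m³.
Let θ = 47° be the plate's angle to the horizontal; measure y along the incline from where the plane meets the free surface. Vertical depth h = y·sinθ with sinθ = 0.731354.
The centroid is at the centre, 0.352 m below the top of the plate, so y_c = 5.4 + 0.352 = 5.752 m and h_c = 5.752 × 0.731354 = 4.20675 m.
A = π(0.352)² = 0.389256 m².
Resultant F = γ·h_c·A = 12.3606 × 4.20675 × 0.389256 = 20.2405 kN.
I_c = πr⁴/4 = π × 0.352⁴/4 = 0.0120576 m⁴.
Centre of pressure: y_p = y_c + I_c/(y_c·A) = 5.752 + 0.0120576/(5.752 × 0.389256) = 5.752 + 0.00538526 = 5.75739 m along the plane.
The resultant acts 0.352 + 0.00538526 = 0.357385 m (along the plate) below the hinge at the top edge, so the moment about the hinge is M = F × 0.357385 = 20.2405 × 0.357385 = 7.23365 kN·m.
A normal force at the bottom, 0.704 m from the hinge, must supply this moment: P = 7.23365/0.704 = 10.2751 kN.

P ≈ 10.3 kN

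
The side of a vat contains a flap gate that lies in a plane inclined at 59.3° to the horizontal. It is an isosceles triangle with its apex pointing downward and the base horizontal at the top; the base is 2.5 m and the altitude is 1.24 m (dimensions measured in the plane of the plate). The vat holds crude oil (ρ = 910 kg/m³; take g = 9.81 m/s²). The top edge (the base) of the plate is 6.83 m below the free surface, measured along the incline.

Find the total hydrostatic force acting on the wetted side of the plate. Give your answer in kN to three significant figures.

γ = ρg = 910 × 9.81 / 1000 = 8.9271 kN/m³.
Let θ = 59.3° be the plate's angle to the horizontal; measure y along the incline from where the plane meets the free surface. Vertical depth h = y·sinθ with sinθ = 0.859852.
With the apex down, the centroid sits h/3 = 1.24/3 = 0.413333 m below the base (the top edge), so y_c = 6.83 + 0.413333 = 7.24333 m and h_c = 7.24333 × 0.859852 = 6.22819 m.
A = ½ × 2.5 × 1.24 = 1.55 m².
Resultant F = γ·h_c·A = 8.9271 × 6.22819 × 1.55 = 86.1795 kN.

F ≈ 86.2 kN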